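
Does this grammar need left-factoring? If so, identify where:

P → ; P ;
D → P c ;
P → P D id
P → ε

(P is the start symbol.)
No, left-factoring is not needed

Left-factoring is needed when two productions for the same non-terminal
share a common prefix on the right-hand side.

Productions for P:
  P → ; P ;
  P → P D id
  P → ε

No common prefixes found.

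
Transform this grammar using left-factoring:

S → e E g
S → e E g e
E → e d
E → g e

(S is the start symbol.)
S → e E g S'
S' → ε
S' → e
E → e d
E → g e

Left-factoring transforms A → αβ₁ | αβ₂ into A → αA' and A' → β₁ | β₂
(α is the longest common prefix among the alternatives). Repeat until
no nonterminal has two alternatives with a common prefix.

Round 1: S has alternatives sharing prefix 'e E g'. Introduce S': S → e E g S'
  Add: S' → ε
  Add: S' → e

No remaining common prefixes — done.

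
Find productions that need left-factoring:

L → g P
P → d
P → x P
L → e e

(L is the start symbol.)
No, left-factoring is not needed

Left-factoring is needed when two productions for the same non-terminal
share a common prefix on the right-hand side.

Productions for L:
  L → g P
  L → e e
Productions for P:
  P → d
  P → x P

No common prefixes found.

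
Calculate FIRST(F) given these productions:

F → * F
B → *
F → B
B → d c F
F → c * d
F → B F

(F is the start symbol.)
{ '*', 'c', 'd' }

To compute FIRST(F), examine every production with F on the left-hand side, reading each right-hand side left to right until a non-nullable symbol is reached.

FIRST sets of the other non-terminals involved (by the same procedure, iterated to a fixed point):
  FIRST(B) = { '*', 'd' }

From F → * F:
  - '*' is a terminal: add '*' and stop
From F → B:
  - B is a non-terminal: add FIRST(B) \ {ε} = { '*', 'd' }
    B is not nullable, so stop
From F → c * d:
  - c is a terminal: add 'c' and stop
From F → B F:
  - B is a non-terminal: add FIRST(B) \ {ε} = { '*', 'd' }
    B is not nullable, so stop

Collecting: FIRST(F) = { '*', 'c', 'd' }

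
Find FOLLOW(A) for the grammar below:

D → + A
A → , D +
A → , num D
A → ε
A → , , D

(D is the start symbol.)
{ $, '+' }

To compute FOLLOW(A), find every occurrence of A on a right-hand side N → α A β: add FIRST(β) \ {ε}, and if β is empty or nullable also add FOLLOW(N). Iterate to a fixed point.

In D → + A: A is at the end, add FOLLOW(D)

The FOLLOW sets referred to above (computed the same way, to a fixed point):
  FOLLOW(D) = { $, '+' }

Taking the union: FOLLOW(A) = { $, '+' }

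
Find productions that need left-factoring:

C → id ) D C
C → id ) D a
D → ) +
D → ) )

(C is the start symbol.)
Left-factoring is needed when two productions for the same non-terminal
share a common prefix on the right-hand side.

Productions for C:
  C → id ) D C
  C → id ) D a
Productions for D:
  D → ) +
  D → ) )

Found common prefix 'id ) D' in productions for C
Found common prefix ')' in productions for D

Answer: Yes, C has productions with common prefix 'id ) D'; D has productions with common prefix ')'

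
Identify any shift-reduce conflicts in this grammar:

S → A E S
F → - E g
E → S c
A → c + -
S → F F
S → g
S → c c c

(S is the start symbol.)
A shift-reduce conflict occurs when an LR(0) state has both:
  - a complete (reduce) item [A → α .] (dot at the end), and
  - a shift item [B → β . c γ] (dot before a terminal).

Augment with S' → S and build the canonical LR(0) collection (I0 = CLOSURE({[S' → . S]}), then GOTO on every symbol after a dot until no new states appear). It has 18 states:
  I0: { [A → . c + -], [F → . - E g], [S → . A E S], [S → . F F], [S → . c c c], [S → . g], [S' → . S] }  — shift
  I1: { [A → . c + -], [E → . S c], [F → - . E g], [F → . - E g], [S → . A E S], [S → . F F], [S → . c c c], [S → . g] }  — shift
  I2: { [A → . c + -], [E → . S c], [F → . - E g], [S → . A E S], [S → . F F], [S → . c c c], [S → . g], [S → A . E S] }  — shift
  I3: { [F → . - E g], [S → F . F] }  — shift
  I4: { [S' → S .] }  — accept
  I5: { [A → c . + -], [S → c . c c] }  — shift
  I6: { [S → g .] }  — reduce
  I7: { [A → c + . -] }  — shift
  I8: { [S → c c . c] }  — shift
  I9: { [S → c c c .] }  — reduce
  I10: { [A → c + - .] }  — reduce
  I11: { [S → F F .] }  — reduce
  I12: { [A → . c + -], [F → . - E g], [S → . A E S], [S → . F F], [S → . c c c], [S → . g], [S → A E . S] }  — shift
  I13: { [E → S . c] }  — shift
  I14: { [E → S c .] }  — reduce
  I15: { [S → A E S .] }  — reduce
  I16: { [F → - E . g] }  — shift
  I17: { [F → - E g .] }  — reduce

No state contains both a complete item and a shift item.

Answer: No shift-reduce conflicts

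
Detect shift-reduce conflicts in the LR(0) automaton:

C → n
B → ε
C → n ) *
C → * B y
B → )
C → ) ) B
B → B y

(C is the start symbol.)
Yes — I2: [B → .] vs [B → . )]; I4: [C → n .] vs [C → n . ) *]; I10: [B → .] vs [B → . )]; I11: [C → ) ) B .] vs [B → B . y]

A shift-reduce conflict occurs when an LR(0) state has both:
  - a complete (reduce) item [A → α .] (dot at the end), and
  - a shift item [B → β . c γ] (dot before a terminal).

Augment with C' → C and build the canonical LR(0) collection (I0 = CLOSURE({[C' → . C]}), then GOTO on every symbol after a dot until no new states appear). It has 13 states:
  I0: { [C → . ) ) B], [C → . * B y], [C → . n ) *], [C → . n], [C' → . C] }  — shift
  I1: { [C → ) . ) B] }  — shift
  I2: { [B → . )], [B → . B y], [B → .], [C → * . B y] }  — shift, reduce
  I3: { [C' → C .] }  — accept
  I4: { [C → n . ) *], [C → n .] }  — shift, reduce
  I5: { [C → n ) . *] }  — shift
  I6: { [C → n ) * .] }  — reduce
  I7: { [B → ) .] }  — reduce
  I8: { [B → B . y], [C → * B . y] }  — shift
  I9: { [B → B y .], [C → * B y .] }  — 2 reduces
  I10: { [B → . )], [B → . B y], [B → .], [C → ) ) . B] }  — shift, reduce
  I11: { [B → B . y], [C → ) ) B .] }  — shift, reduce
  I12: { [B → B y .] }  — reduce

I2 contains reduce item [B → .] and shift item [B → . )] — shift-reduce conflict.
I4 contains reduce item [C → n .] and shift item [C → n . ) *] — shift-reduce conflict.
I10 contains reduce item [B → .] and shift item [B → . )] — shift-reduce conflict.
I11 contains reduce item [C → ) ) B .] and shift item [B → B . y] — shift-reduce conflict.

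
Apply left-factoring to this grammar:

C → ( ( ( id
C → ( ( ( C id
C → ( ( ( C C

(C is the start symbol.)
C → ( ( ( C'
C' → id
C' → C C''
C'' → id
C'' → C

Left-factoring transforms A → αβ₁ | αβ₂ into A → αA' and A' → β₁ | β₂
(α is the longest common prefix among the alternatives). Repeat until
no nonterminal has two alternatives with a common prefix.

Round 1: C has alternatives sharing prefix '( ( ('. Introduce C': C → ( ( ( C'
  Add: C' → id
  Add: C' → C id
  Add: C' → C C

Round 2: C' has alternatives sharing prefix 'C'. Introduce C'': C' → C C''
  Add: C'' → id
  Add: C'' → C

No remaining common prefixes — done.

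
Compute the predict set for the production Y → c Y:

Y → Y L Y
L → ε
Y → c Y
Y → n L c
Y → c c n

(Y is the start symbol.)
PREDICT(Y → c Y) = (FIRST(RHS) \ {ε}) ∪ (FOLLOW(Y) if ε ∈ FIRST(RHS), i.e. RHS ⇒* ε)
FIRST(c Y) = { 'c' }
ε ∉ FIRST(c Y), so FOLLOW(Y) is not added.
PREDICT(Y → c Y) = { 'c' }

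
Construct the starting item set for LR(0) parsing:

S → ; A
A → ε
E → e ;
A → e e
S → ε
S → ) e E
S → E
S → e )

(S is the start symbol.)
First, augment the grammar with S' → S
I₀ = CLOSURE({ [S' → . S] }):
  [S' → . S] has the dot before S: add [S → . ; A], [S → .], [S → . ) e E], [S → . E], [S → . e )]
  [S → . E] has the dot before E: add [E → . e ;]
No further items can be added.

I₀ = { [E → . e ;], [S → . ) e E], [S → . ; A], [S → . E], [S → . e )], [S → .], [S' → . S] }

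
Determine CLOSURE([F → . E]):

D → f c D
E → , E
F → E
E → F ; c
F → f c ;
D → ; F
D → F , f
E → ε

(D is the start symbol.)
To compute CLOSURE, for each item [A → α.Bβ] where B is a non-terminal, add [B → .γ] for all productions B → γ; repeat for the newly added items until nothing changes.

Start with: [F → . E]
  [F → . E] has the dot before E: add [E → . , E], [E → . F ; c], [E → .]
  [E → . F ; c] has the dot before F: add [F → . f c ;]
No further items can be added.

CLOSURE = { [E → . , E], [E → . F ; c], [E → .], [F → . E], [F → . f c ;] }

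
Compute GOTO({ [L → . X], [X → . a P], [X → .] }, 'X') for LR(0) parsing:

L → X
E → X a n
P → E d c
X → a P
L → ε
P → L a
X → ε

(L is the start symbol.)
GOTO(I, 'X') = CLOSURE({ [A → αX.β] : [A → α.Xβ] ∈ I, X = 'X' })

Items with dot before 'X', with the dot advanced:
  [L → . X] → [L → X .]
Closure adds nothing (no advanced item has the dot before a non-terminal).

GOTO = { [L → X .] }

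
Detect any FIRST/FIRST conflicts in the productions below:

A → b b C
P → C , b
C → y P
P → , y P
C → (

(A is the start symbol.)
FIRST sets of the non-terminals at (or reachable through a nullable prefix from) the front of some alternative:
  FIRST(C) = { '(', 'y' }

Productions for P:
  P → C , b: FIRST = { '(', 'y' }
  P → , y P: FIRST = { ',' }
Productions for C:
  C → y P: FIRST = { 'y' }
  C → (: FIRST = { '(' }
A has only one production, so no FIRST/FIRST conflict is possible there.

All alternatives of each non-terminal have pairwise disjoint FIRST sets.

Answer: No FIRST/FIRST conflicts.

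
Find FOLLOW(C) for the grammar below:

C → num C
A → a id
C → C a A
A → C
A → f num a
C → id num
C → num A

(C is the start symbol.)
{ $, 'a' }

To compute FOLLOW(C), find every occurrence of C on a right-hand side N → α C β: add FIRST(β) \ {ε}, and if β is empty or nullable also add FOLLOW(N). Iterate to a fixed point.

C is the start symbol, so $ ∈ FOLLOW(C).
In C → num C: C is at the end; this adds FOLLOW(C) to itself — nothing new
In C → C a A: C is followed by a A, add FIRST(a A) \ {ε} = { 'a' }
In A → C: C is at the end, add FOLLOW(A)

The FOLLOW sets referred to above (computed the same way, to a fixed point):
  FOLLOW(A) = { $, 'a' }

Taking the union: FOLLOW(C) = { $, 'a' }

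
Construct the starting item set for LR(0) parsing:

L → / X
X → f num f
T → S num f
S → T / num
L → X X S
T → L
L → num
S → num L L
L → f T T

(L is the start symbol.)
{ [L → . / X], [L → . X X S], [L → . f T T], [L → . num], [L' → . L], [X → . f num f] }

First, augment the grammar with L' → L
I₀ = CLOSURE({ [L' → . L] }):
  [L' → . L] has the dot before L: add [L → . / X], [L → . X X S], [L → . num], [L → . f T T]
  [L → . X X S] has the dot before X: add [X → . f num f]
No further items can be added.

I₀ = { [L → . / X], [L → . X X S], [L → . f T T], [L → . num], [L' → . L], [X → . f num f] }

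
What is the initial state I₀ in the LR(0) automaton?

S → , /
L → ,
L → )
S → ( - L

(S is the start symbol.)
First, augment the grammar with S' → S
I₀ = CLOSURE({ [S' → . S] }):
  [S' → . S] has the dot before S: add [S → . , /], [S → . ( - L]
No further items can be added.

I₀ = { [S → . ( - L], [S → . , /], [S' → . S] }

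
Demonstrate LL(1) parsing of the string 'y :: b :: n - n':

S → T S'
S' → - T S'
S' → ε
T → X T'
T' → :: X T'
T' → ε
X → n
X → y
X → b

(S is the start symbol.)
LL(1) parsing maintains a stack (initially the start symbol over $) and the input. At each step: if the stack top is a terminal, match it against the current input token; if it is a non-terminal N, replace it with the RHS of M[N, lookahead] (the unique production whose predict set contains the lookahead).

Stack is shown with the top on the left.

Stack         Input              Action
---------------------------------------
S $           y :: b :: n - n $  output S → T S'
T S' $        y :: b :: n - n $  output T → X T'
X T' S' $     y :: b :: n - n $  output X → y
y T' S' $     y :: b :: n - n $  match 'y'
T' S' $       :: b :: n - n $    output T' → :: X T'
:: X T' S' $  :: b :: n - n $    match '::'
X T' S' $     b :: n - n $       output X → b
b T' S' $     b :: n - n $       match 'b'
T' S' $       :: n - n $         output T' → :: X T'
:: X T' S' $  :: n - n $         match '::'
X T' S' $     n - n $            output X → n
n T' S' $     n - n $            match 'n'
T' S' $       - n $              output T' → ε
S' $          - n $              output S' → - T S'
- T S' $      - n $              match '-'
T S' $        n $                output T → X T'
X T' S' $     n $                output X → n
n T' S' $     n $                match 'n'
T' S' $       $                  output T' → ε
S' $          $                  output S' → ε
$             $                  accept

The string is accepted.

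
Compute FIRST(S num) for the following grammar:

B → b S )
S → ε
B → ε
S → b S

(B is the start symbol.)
{ 'b', 'num' }

FIRST sets of the non-terminals involved (from the grammar, by fixed-point iteration):
  FIRST(S) = { 'b', ε }

To compute FIRST(S num), process the symbols left to right:
Symbol S is a non-terminal. Add FIRST(S) \ {ε} = { 'b' }
S is nullable (ε ∈ FIRST(S)), continue to the next symbol.
Symbol num is a terminal. Add 'num' and stop.
FIRST(S num) = { 'b', 'num' }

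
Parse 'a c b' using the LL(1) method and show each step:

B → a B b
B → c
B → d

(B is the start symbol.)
LL(1) parsing maintains a stack (initially the start symbol over $) and the input. At each step: if the stack top is a terminal, match it against the current input token; if it is a non-terminal N, replace it with the RHS of M[N, lookahead] (the unique production whose predict set contains the lookahead).

Stack is shown with the top on the left.

Stack    Input    Action
------------------------
B $      a c b $  output B → a B b
a B b $  a c b $  match 'a'
B b $    c b $    output B → c
c b $    c b $    match 'c'
b $      b $      match 'b'
$        $        accept

The string is accepted.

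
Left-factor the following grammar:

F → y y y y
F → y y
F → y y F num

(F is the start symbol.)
F → y y F'
F' → y y
F' → ε
F' → F num

Left-factoring transforms A → αβ₁ | αβ₂ into A → αA' and A' → β₁ | β₂
(α is the longest common prefix among the alternatives). Repeat until
no nonterminal has two alternatives with a common prefix.

Round 1: F has alternatives sharing prefix 'y y'. Introduce F': F → y y F'
  Add: F' → y y
  Add: F' → ε
  Add: F' → F num

No remaining common prefixes — done.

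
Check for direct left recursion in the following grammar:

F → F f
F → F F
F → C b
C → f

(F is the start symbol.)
Yes, F is left-recursive

F → F f: LEFT RECURSIVE (starts with F)
F → F F: LEFT RECURSIVE (starts with F)
F → C b: starts with C
C → f: starts with f

The grammar has direct left recursion on: F.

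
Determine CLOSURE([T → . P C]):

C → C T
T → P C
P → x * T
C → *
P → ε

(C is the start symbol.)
{ [P → . x * T], [P → .], [T → . P C] }

Start with: [T → . P C]
  [T → . P C] has the dot before P: add [P → . x * T], [P → .]
No further items can be added.

CLOSURE = { [P → . x * T], [P → .], [T → . P C] }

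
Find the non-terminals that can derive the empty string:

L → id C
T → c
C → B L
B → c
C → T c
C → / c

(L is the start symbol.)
A non-terminal is nullable if it can derive ε (the empty string): either it has an ε-production, or it has a production whose right-hand side consists entirely of nullable non-terminals.

There are no ε-productions, so no non-terminal can derive ε.
No non-terminals are nullable.

Answer: None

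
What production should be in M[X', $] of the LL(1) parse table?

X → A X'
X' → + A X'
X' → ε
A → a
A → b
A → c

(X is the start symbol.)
X' → ε

To find M[X', $], we find productions for X' where $ is in the predict set (PREDICT(N → α) = (FIRST(α) \ {ε}) ∪ (FOLLOW(N) if α ⇒* ε)).

Relevant sets:
  FOLLOW(X') = { $ }

X' → + A X': PREDICT = { '+' }
X' → ε: PREDICT = { $ }
  $ is in predict set, so this production goes in M[X', $]

M[X', $] = X' → ε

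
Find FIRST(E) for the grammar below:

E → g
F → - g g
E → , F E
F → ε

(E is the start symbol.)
To compute FIRST(E), examine every production with E on the left-hand side, reading each right-hand side left to right until a non-nullable symbol is reached.

From E → g:
  - g is a terminal: add 'g' and stop
From E → , F E:
  - ',' is a terminal: add ',' and stop

Collecting: FIRST(E) = { ',', 'g' }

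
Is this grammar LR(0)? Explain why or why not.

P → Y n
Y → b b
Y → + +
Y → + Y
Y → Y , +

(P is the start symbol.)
Augment with P' → P and build the canonical LR(0) collection (I0 = CLOSURE({[P' → . P]}), then GOTO on every symbol after a dot until no new states appear). It has 11 states:
  I0: { [P → . Y n], [P' → . P], [Y → . + +], [Y → . + Y], [Y → . Y , +], [Y → . b b] }  — shift
  I1: { [Y → + . +], [Y → + . Y], [Y → . + +], [Y → . + Y], [Y → . Y , +], [Y → . b b] }  — shift
  I2: { [P' → P .] }  — accept
  I3: { [P → Y . n], [Y → Y . , +] }  — shift
  I4: { [Y → b . b] }  — shift
  I5: { [Y → b b .] }  — reduce
  I6: { [Y → Y , . +] }  — shift
  I7: { [P → Y n .] }  — reduce
  I8: { [Y → Y , + .] }  — reduce
  I9: { [Y → + + .], [Y → + . +], [Y → + . Y], [Y → . + +], [Y → . + Y], [Y → . Y , +], [Y → . b b] }  — shift, reduce
  I10: { [Y → + Y .], [Y → Y . , +] }  — shift, reduce

Conflict in state I9:
  Shift-reduce conflict between [Y → + + .] and [Y → . + +]
So the grammar is NOT LR(0).

Answer: No. Shift-reduce conflict between [Y → + + .] and [Y → . + +]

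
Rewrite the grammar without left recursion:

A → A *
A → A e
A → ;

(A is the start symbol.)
A is directly left-recursive. The standard transformation for
  A → A α₁ | ... | A α_m | β₁ | ... | β_n
is
  A  → β₁ A' | ... | β_n A'
  A' → α₁ A' | ... | α_m A' | ε

A → ; becomes A → ; A'
A → A * becomes A' → * A'
A → A e becomes A' → e A'
Add A' → ε

Resulting grammar:
A → ; A'
A' → * A'
A' → e A'
A' → ε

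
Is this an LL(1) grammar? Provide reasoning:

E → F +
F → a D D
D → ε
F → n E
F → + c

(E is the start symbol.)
For F:
  PREDICT(F → a D D) = { 'a' }
  PREDICT(F → n E) = { 'n' }
  PREDICT(F → '+' c) = { '+' }
E, D have a single production, so nothing to check there.

All predict sets are disjoint. The grammar IS LL(1).

Answer: Yes, the grammar is LL(1).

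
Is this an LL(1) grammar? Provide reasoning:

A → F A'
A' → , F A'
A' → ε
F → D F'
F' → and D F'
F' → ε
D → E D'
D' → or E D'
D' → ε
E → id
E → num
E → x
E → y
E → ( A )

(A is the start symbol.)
Yes, the grammar is LL(1).

A grammar is LL(1) if for each non-terminal N with multiple productions, the predict sets of those productions are pairwise disjoint, where PREDICT(N → α) = (FIRST(α) \ {ε}) ∪ (FOLLOW(N) if α ⇒* ε).

Relevant sets:
  FOLLOW(A') = { $, ')' }
  FOLLOW(F') = { $, ')', ',' }
  FOLLOW(D') = { $, ')', ',', 'and' }

For A':
  PREDICT(A' → ',' F A') = { ',' }
  PREDICT(A' → ε) = { $, ')' }
For F':
  PREDICT(F' → and D F') = { 'and' }
  PREDICT(F' → ε) = { $, ')', ',' }
For D':
  PREDICT(D' → or E D') = { 'or' }
  PREDICT(D' → ε) = { $, ')', ',', 'and' }
For E:
  PREDICT(E → id) = { 'id' }
  PREDICT(E → num) = { 'num' }
  PREDICT(E → x) = { 'x' }
  PREDICT(E → y) = { 'y' }
  PREDICT(E → '(' A ')') = { '(' }
A, F, D have a single production, so nothing to check there.

All predict sets are disjoint. The grammar IS LL(1).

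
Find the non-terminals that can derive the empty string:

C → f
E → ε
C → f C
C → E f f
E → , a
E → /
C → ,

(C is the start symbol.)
ε-productions: E → ε
So E is immediately nullable.
No further non-terminal can be added: every production for the remaining non-terminals contains a terminal or a non-nullable non-terminal.
Nullable = { 'E' }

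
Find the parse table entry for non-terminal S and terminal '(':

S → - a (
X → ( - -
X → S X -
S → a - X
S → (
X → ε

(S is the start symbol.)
To find M[S, '('], we find productions for S where '(' is in the predict set (PREDICT(N → α) = (FIRST(α) \ {ε}) ∪ (FOLLOW(N) if α ⇒* ε)).

S → - a (: PREDICT = { '-' }
S → a - X: PREDICT = { 'a' }
S → (: PREDICT = { '(' }
  '(' is in predict set, so this production goes in M[S, '(']

M[S, '('] = S → (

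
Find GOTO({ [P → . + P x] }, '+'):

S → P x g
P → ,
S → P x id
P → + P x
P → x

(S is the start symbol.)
GOTO(I, '+') = CLOSURE({ [A → αX.β] : [A → α.Xβ] ∈ I, X = '+' })

Items with dot before '+', with the dot advanced:
  [P → . + P x] → [P → + . P x]
Closure of the advanced items:
  [P → + . P x] has the dot before P: add [P → . ,], [P → . + P x], [P → . x]

GOTO = { [P → + . P x], [P → . + P x], [P → . ,], [P → . x] }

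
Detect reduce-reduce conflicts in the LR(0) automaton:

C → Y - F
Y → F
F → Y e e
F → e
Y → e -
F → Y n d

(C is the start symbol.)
A reduce-reduce conflict occurs when an LR(0) state has two complete items [A → α .] and [B → β .] — both call for a reduction, and with no lookahead the parser cannot choose between them.

Augment with C' → C and build the canonical LR(0) collection (I0 = CLOSURE({[C' → . C]}), then GOTO on every symbol after a dot until no new states appear). It has 13 states:
  I0: { [C → . Y - F], [C' → . C], [F → . Y e e], [F → . Y n d], [F → . e], [Y → . F], [Y → . e -] }  — shift
  I1: { [C' → C .] }  — accept
  I2: { [Y → F .] }  — reduce
  I3: { [C → Y . - F], [F → Y . e e], [F → Y . n d] }  — shift
  I4: { [F → e .], [Y → e . -] }  — shift, reduce
  I5: { [Y → e - .] }  — reduce
  I6: { [C → Y - . F], [F → . Y e e], [F → . Y n d], [F → . e], [Y → . F], [Y → . e -] }  — shift
  I7: { [F → Y e . e] }  — shift
  I8: { [F → Y n . d] }  — shift
  I9: { [F → Y n d .] }  — reduce
  I10: { [F → Y e e .] }  — reduce
  I11: { [C → Y - F .], [Y → F .] }  — 2 reduces
  I12: { [F → Y . e e], [F → Y . n d] }  — shift

I11 contains complete items [C → Y - F .], [Y → F .] — reduce-reduce conflict.

Answer: Yes — I11: [C → Y - F .] vs [Y → F .]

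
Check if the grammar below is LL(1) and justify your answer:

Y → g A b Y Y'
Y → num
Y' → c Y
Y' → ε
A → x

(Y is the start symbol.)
A grammar is LL(1) if for each non-terminal N with multiple productions, the predict sets of those productions are pairwise disjoint, where PREDICT(N → α) = (FIRST(α) \ {ε}) ∪ (FOLLOW(N) if α ⇒* ε).

Relevant sets:
  FOLLOW(Y') = { $, 'c' }

For Y:
  PREDICT(Y → g A b Y Y') = { 'g' }
  PREDICT(Y → num) = { 'num' }
For Y':
  PREDICT(Y' → c Y) = { 'c' }
  PREDICT(Y' → ε) = { $, 'c' }
A has a single production, so nothing to check there.

Conflict found: Predict set conflict for Y': { 'c' }
The grammar is NOT LL(1).

Answer: No. Predict set conflict for Y': { 'c' }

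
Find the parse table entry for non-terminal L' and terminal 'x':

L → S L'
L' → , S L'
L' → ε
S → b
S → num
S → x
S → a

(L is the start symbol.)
To find M[L', 'x'], we find productions for L' where 'x' is in the predict set (PREDICT(N → α) = (FIRST(α) \ {ε}) ∪ (FOLLOW(N) if α ⇒* ε)).

Relevant sets:
  FOLLOW(L') = { $ }

L' → , S L': PREDICT = { ',' }
L' → ε: PREDICT = { $ }

M[L', 'x'] is empty (no production applies)

Answer: Empty (error entry)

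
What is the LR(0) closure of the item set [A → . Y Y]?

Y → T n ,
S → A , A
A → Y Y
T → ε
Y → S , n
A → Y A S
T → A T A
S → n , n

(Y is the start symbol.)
{ [A → . Y A S], [A → . Y Y], [S → . A , A], [S → . n , n], [T → . A T A], [T → .], [Y → . S , n], [Y → . T n ,] }

Start with: [A → . Y Y]
  [A → . Y Y] has the dot before Y: add [Y → . T n ,], [Y → . S , n]
  [Y → . T n ,] has the dot before T: add [T → .], [T → . A T A]
  [Y → . S , n] has the dot before S: add [S → . A , A], [S → . n , n]
  [T → . A T A] has the dot before A: add [A → . Y A S]
No further items can be added.

CLOSURE = { [A → . Y A S], [A → . Y Y], [S → . A , A], [S → . n , n], [T → . A T A], [T → .], [Y → . S , n], [Y → . T n ,] }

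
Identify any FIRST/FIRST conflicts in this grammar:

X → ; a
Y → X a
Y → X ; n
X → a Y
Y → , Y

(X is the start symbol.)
Yes. Y → X a / Y → X ';' n on { ';', 'a' }

A FIRST/FIRST conflict occurs when two productions N → α and N → β for the same non-terminal have FIRST(α) ∩ FIRST(β) ≠ ∅ (with ε ∈ FIRST of a nullable right-hand side, so two nullable alternatives also conflict).

FIRST sets of the non-terminals at (or reachable through a nullable prefix from) the front of some alternative:
  FIRST(X) = { ';', 'a' }

Productions for X:
  X → ; a: FIRST = { ';' }
  X → a Y: FIRST = { 'a' }
Productions for Y:
  Y → X a: FIRST = { ';', 'a' }
  Y → X ; n: FIRST = { ';', 'a' }
  Y → , Y: FIRST = { ',' }

Conflict for Y: Y → X a and Y → X ; n
  Overlap: { ';', 'a' }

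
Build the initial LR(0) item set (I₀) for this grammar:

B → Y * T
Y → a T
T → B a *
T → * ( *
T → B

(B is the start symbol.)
{ [B → . Y * T], [B' → . B], [Y → . a T] }

First, augment the grammar with B' → B
I₀ = CLOSURE({ [B' → . B] }):
  [B' → . B] has the dot before B: add [B → . Y * T]
  [B → . Y * T] has the dot before Y: add [Y → . a T]
No further items can be added.

I₀ = { [B → . Y * T], [B' → . B], [Y → . a T] }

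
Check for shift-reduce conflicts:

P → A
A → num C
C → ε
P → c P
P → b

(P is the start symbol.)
No shift-reduce conflicts

A shift-reduce conflict occurs when an LR(0) state has both:
  - a complete (reduce) item [A → α .] (dot at the end), and
  - a shift item [B → β . c γ] (dot before a terminal).

Augment with P' → P and build the canonical LR(0) collection (I0 = CLOSURE({[P' → . P]}), then GOTO on every symbol after a dot until no new states appear). It has 8 states:
  I0: { [A → . num C], [P → . A], [P → . b], [P → . c P], [P' → . P] }  — shift
  I1: { [P → A .] }  — reduce
  I2: { [P' → P .] }  — accept
  I3: { [P → b .] }  — reduce
  I4: { [A → . num C], [P → . A], [P → . b], [P → . c P], [P → c . P] }  — shift
  I5: { [A → num . C], [C → .] }  — reduce
  I6: { [A → num C .] }  — reduce
  I7: { [P → c P .] }  — reduce

No state contains both a complete item and a shift item.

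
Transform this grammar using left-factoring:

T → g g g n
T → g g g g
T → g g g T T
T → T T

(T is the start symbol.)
Left-factoring transforms A → αβ₁ | αβ₂ into A → αA' and A' → β₁ | β₂
(α is the longest common prefix among the alternatives). Repeat until
no nonterminal has two alternatives with a common prefix.

Round 1: T has alternatives sharing prefix 'g g g'. Introduce T': T → g g g T'
  Add: T' → n
  Add: T' → g
  Add: T' → T T

No remaining common prefixes — done.

Resulting grammar:
T → g g g T'
T' → n
T' → g
T' → T T
T → T T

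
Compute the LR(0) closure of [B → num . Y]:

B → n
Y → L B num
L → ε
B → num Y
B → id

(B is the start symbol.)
{ [B → num . Y], [L → .], [Y → . L B num] }

To compute CLOSURE, for each item [A → α.Bβ] where B is a non-terminal, add [B → .γ] for all productions B → γ; repeat for the newly added items until nothing changes.

Start with: [B → num . Y]
  [B → num . Y] has the dot before Y: add [Y → . L B num]
  [Y → . L B num] has the dot before L: add [L → .]
No further items can be added.

CLOSURE = { [B → num . Y], [L → .], [Y → . L B num] }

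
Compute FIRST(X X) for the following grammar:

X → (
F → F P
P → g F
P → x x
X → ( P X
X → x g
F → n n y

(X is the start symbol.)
FIRST sets of the non-terminals involved (from the grammar, by fixed-point iteration):
  FIRST(X) = { '(', 'x' }

To compute FIRST(X X), process the symbols left to right:
Symbol X is a non-terminal. Add FIRST(X) \ {ε} = { '(', 'x' }
X is not nullable (ε ∉ FIRST(X)), so stop here.
FIRST(X X) = { '(', 'x' }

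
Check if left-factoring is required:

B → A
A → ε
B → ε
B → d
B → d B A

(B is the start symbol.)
Left-factoring is needed when two productions for the same non-terminal
share a common prefix on the right-hand side.

Productions for B:
  B → A
  B → ε
  B → d
  B → d B A

Found common prefix 'd' in productions for B

Answer: Yes, B has productions with common prefix 'd'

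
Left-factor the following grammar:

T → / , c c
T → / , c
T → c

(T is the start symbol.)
Left-factoring transforms A → αβ₁ | αβ₂ into A → αA' and A' → β₁ | β₂
(α is the longest common prefix among the alternatives). Repeat until
no nonterminal has two alternatives with a common prefix.

Round 1: T has alternatives sharing prefix '/ , c'. Introduce T': T → / , c T'
  Add: T' → c
  Add: T' → ε

No remaining common prefixes — done.

Resulting grammar:
T → / , c T'
T' → c
T' → ε
T → c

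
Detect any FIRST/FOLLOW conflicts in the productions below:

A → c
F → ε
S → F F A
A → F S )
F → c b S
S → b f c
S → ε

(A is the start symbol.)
Yes. F → c b S with FOLLOW(F) on { 'c' }; S → F F A with FOLLOW(S) on { ')', 'b', 'c' }; S → b f c with FOLLOW(S) on { 'b' }

Nullable non-terminals: F, S.
FIRST sets used below: FIRST(F) = { 'c', ε }, FIRST(A) = { ')', 'b', 'c' }

F: nullable alternative(s) F → ε; FOLLOW(F) = { ')', 'b', 'c' }
  F → ε: FIRST \ {ε} = { } — this is the only nullable alternative, skip
  F → c b S: FIRST \ {ε} = { 'c' } — overlaps FOLLOW(F) on { 'c' }: CONFLICT

S: nullable alternative(s) S → ε; FOLLOW(S) = { ')', 'b', 'c' }
  S → F F A: FIRST \ {ε} = { ')', 'b', 'c' } — overlaps FOLLOW(S) on { ')', 'b', 'c' }: CONFLICT
  S → b f c: FIRST \ {ε} = { 'b' } — overlaps FOLLOW(S) on { 'b' }: CONFLICT
  S → ε: FIRST \ {ε} = { } — this is the only nullable alternative, skip

A has no nullable alternative, so no FIRST/FOLLOW check is needed there.

So the grammar has 3 FIRST/FOLLOW conflicts (marked CONFLICT above).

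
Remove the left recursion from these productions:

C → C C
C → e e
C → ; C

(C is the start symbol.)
C → e e C'
C → ; C C'
C' → C C'
C' → ε

C is directly left-recursive. The standard transformation for
  A → A α₁ | ... | A α_m | β₁ | ... | β_n
is
  A  → β₁ A' | ... | β_n A'
  A' → α₁ A' | ... | α_m A' | ε

C → e e becomes C → e e C'
C → ; C becomes C → ; C C'
C → C C becomes C' → C C'
Add C' → ε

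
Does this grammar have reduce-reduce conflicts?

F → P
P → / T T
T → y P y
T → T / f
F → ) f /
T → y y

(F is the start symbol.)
No reduce-reduce conflicts

A reduce-reduce conflict occurs when an LR(0) state has two complete items [A → α .] and [B → β .] — both call for a reduction, and with no lookahead the parser cannot choose between them.

Augment with F' → F and build the canonical LR(0) collection (I0 = CLOSURE({[F' → . F]}), then GOTO on every symbol after a dot until no new states appear). It has 15 states:
  I0: { [F → . ) f /], [F → . P], [F' → . F], [P → . / T T] }  — shift
  I1: { [F → ) . f /] }  — shift
  I2: { [P → / . T T], [T → . T / f], [T → . y P y], [T → . y y] }  — shift
  I3: { [F' → F .] }  — accept
  I4: { [F → P .] }  — reduce
  I5: { [P → / T . T], [T → . T / f], [T → . y P y], [T → . y y], [T → T . / f] }  — shift
  I6: { [P → . / T T], [T → y . P y], [T → y . y] }  — shift
  I7: { [T → y P . y] }  — shift
  I8: { [T → y y .] }  — reduce
  I9: { [T → y P y .] }  — reduce
  I10: { [T → T / . f] }  — shift
  I11: { [P → / T T .], [T → T . / f] }  — shift, reduce
  I12: { [T → T / f .] }  — reduce
  I13: { [F → ) f . /] }  — shift
  I14: { [F → ) f / .] }  — reduce

No state contains more than one complete item.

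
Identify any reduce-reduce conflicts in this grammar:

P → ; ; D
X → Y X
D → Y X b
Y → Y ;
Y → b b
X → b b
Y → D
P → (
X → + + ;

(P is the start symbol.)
Yes — I5: [P → ; ; D .] vs [Y → D .]; I15: [X → b b .] vs [Y → b b .]

A reduce-reduce conflict occurs when an LR(0) state has two complete items [A → α .] and [B → β .] — both call for a reduction, and with no lookahead the parser cannot choose between them.

Augment with P' → P and build the canonical LR(0) collection (I0 = CLOSURE({[P' → . P]}), then GOTO on every symbol after a dot until no new states appear). It has 20 states:
  I0: { [P → . (], [P → . ; ; D], [P' → . P] }  — shift
  I1: { [P → ( .] }  — reduce
  I2: { [P → ; . ; D] }  — shift
  I3: { [P' → P .] }  — accept
  I4: { [D → . Y X b], [P → ; ; . D], [Y → . D], [Y → . Y ;], [Y → . b b] }  — shift
  I5: { [P → ; ; D .], [Y → D .] }  — 2 reduces
  I6: { [D → . Y X b], [D → Y . X b], [X → . + + ;], [X → . Y X], [X → . b b], [Y → . D], [Y → . Y ;], [Y → . b b], [Y → Y . ;] }  — shift
  I7: { [Y → b . b] }  — shift
  I8: { [Y → b b .] }  — reduce
  I9: { [X → + . + ;] }  — shift
  I10: { [Y → Y ; .] }  — reduce
  I11: { [Y → D .] }  — reduce
  I12: { [D → Y X . b] }  — shift
  I13: { [D → . Y X b], [D → Y . X b], [X → . + + ;], [X → . Y X], [X → . b b], [X → Y . X], [Y → . D], [Y → . Y ;], [Y → . b b], [Y → Y . ;] }  — shift
  I14: { [X → b . b], [Y → b . b] }  — shift
  I15: { [X → b b .], [Y → b b .] }  — 2 reduces
  I16: { [D → Y X . b], [X → Y X .] }  — shift, reduce
  I17: { [D → Y X b .] }  — reduce
  I18: { [X → + + . ;] }  — shift
  I19: { [X → + + ; .] }  — reduce

I5 contains complete items [P → ; ; D .], [Y → D .] — reduce-reduce conflict.
I15 contains complete items [X → b b .], [Y → b b .] — reduce-reduce conflict.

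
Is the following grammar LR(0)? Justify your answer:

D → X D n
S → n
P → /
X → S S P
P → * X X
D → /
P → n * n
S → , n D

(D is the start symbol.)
Augment with D' → D and build the canonical LR(0) collection (I0 = CLOSURE({[D' → . D]}), then GOTO on every symbol after a dot until no new states appear). It has 20 states:
  I0: { [D → . /], [D → . X D n], [D' → . D], [S → . , n D], [S → . n], [X → . S S P] }  — shift
  I1: { [S → , . n D] }  — shift
  I2: { [D → / .] }  — reduce
  I3: { [D' → D .] }  — accept
  I4: { [S → . , n D], [S → . n], [X → S . S P] }  — shift
  I5: { [D → . /], [D → . X D n], [D → X . D n], [S → . , n D], [S → . n], [X → . S S P] }  — shift
  I6: { [S → n .] }  — reduce
  I7: { [D → X D . n] }  — shift
  I8: { [D → X D n .] }  — reduce
  I9: { [P → . * X X], [P → . /], [P → . n * n], [X → S S . P] }  — shift
  I10: { [P → * . X X], [S → . , n D], [S → . n], [X → . S S P] }  — shift
  I11: { [P → / .] }  — reduce
  I12: { [X → S S P .] }  — reduce
  I13: { [P → n . * n] }  — shift
  I14: { [P → n * . n] }  — shift
  I15: { [P → n * n .] }  — reduce
  I16: { [P → * X . X], [S → . , n D], [S → . n], [X → . S S P] }  — shift
  I17: { [P → * X X .] }  — reduce
  I18: { [D → . /], [D → . X D n], [S → , n . D], [S → . , n D], [S → . n], [X → . S S P] }  — shift
  I19: { [S → , n D .] }  — reduce

Every state is either a pure shift/goto state or contains exactly one complete item and nothing to shift — no conflicts. The grammar is LR(0).

Answer: Yes, the grammar is LR(0)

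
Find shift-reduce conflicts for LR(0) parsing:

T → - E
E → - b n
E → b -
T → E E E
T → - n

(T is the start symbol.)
A shift-reduce conflict occurs when an LR(0) state has both:
  - a complete (reduce) item [A → α .] (dot at the end), and
  - a shift item [B → β . c γ] (dot before a terminal).

Augment with T' → T and build the canonical LR(0) collection (I0 = CLOSURE({[T' → . T]}), then GOTO on every symbol after a dot until no new states appear). It has 14 states:
  I0: { [E → . - b n], [E → . b -], [T → . - E], [T → . - n], [T → . E E E], [T' → . T] }  — shift
  I1: { [E → - . b n], [E → . - b n], [E → . b -], [T → - . E], [T → - . n] }  — shift
  I2: { [E → . - b n], [E → . b -], [T → E . E E] }  — shift
  I3: { [T' → T .] }  — accept
  I4: { [E → b . -] }  — shift
  I5: { [E → b - .] }  — reduce
  I6: { [E → - . b n] }  — shift
  I7: { [E → . - b n], [E → . b -], [T → E E . E] }  — shift
  I8: { [T → E E E .] }  — reduce
  I9: { [E → - b . n] }  — shift
  I10: { [E → - b n .] }  — reduce
  I11: { [T → - E .] }  — reduce
  I12: { [E → - b . n], [E → b . -] }  — shift
  I13: { [T → - n .] }  — reduce

No state contains both a complete item and a shift item.

Answer: No shift-reduce conflicts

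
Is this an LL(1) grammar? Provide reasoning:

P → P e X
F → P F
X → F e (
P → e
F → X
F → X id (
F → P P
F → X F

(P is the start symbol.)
Relevant sets:
  FIRST(P) = { 'e' }
  FIRST(X) = { 'e' }

For P:
  PREDICT(P → P e X) = { 'e' }
  PREDICT(P → e) = { 'e' }
For F:
  PREDICT(F → P F) = { 'e' }
  PREDICT(F → X) = { 'e' }
  PREDICT(F → X id '(') = { 'e' }
  PREDICT(F → P P) = { 'e' }
  PREDICT(F → X F) = { 'e' }
X has a single production, so nothing to check there.

Conflict found: Predict set conflict for P: { 'e' }
The grammar is NOT LL(1).

Answer: No. Predict set conflict for P: { 'e' }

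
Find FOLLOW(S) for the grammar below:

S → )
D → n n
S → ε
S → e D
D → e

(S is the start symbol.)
To compute FOLLOW(S), find every occurrence of S on a right-hand side N → α S β: add FIRST(β) \ {ε}, and if β is empty or nullable also add FOLLOW(N). Iterate to a fixed point.

S is the start symbol, so $ ∈ FOLLOW(S).
S does not occur on any right-hand side.

Taking the union: FOLLOW(S) = { $ }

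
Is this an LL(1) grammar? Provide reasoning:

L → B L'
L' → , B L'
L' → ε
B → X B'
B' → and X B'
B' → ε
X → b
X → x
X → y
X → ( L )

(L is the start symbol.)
Yes, the grammar is LL(1).

A grammar is LL(1) if for each non-terminal N with multiple productions, the predict sets of those productions are pairwise disjoint, where PREDICT(N → α) = (FIRST(α) \ {ε}) ∪ (FOLLOW(N) if α ⇒* ε).

Relevant sets:
  FOLLOW(L') = { $, ')' }
  FOLLOW(B') = { $, ')', ',' }

For L':
  PREDICT(L' → ',' B L') = { ',' }
  PREDICT(L' → ε) = { $, ')' }
For B':
  PREDICT(B' → and X B') = { 'and' }
  PREDICT(B' → ε) = { $, ')', ',' }
For X:
  PREDICT(X → b) = { 'b' }
  PREDICT(X → x) = { 'x' }
  PREDICT(X → y) = { 'y' }
  PREDICT(X → '(' L ')') = { '(' }
L, B have a single production, so nothing to check there.

All predict sets are disjoint. The grammar IS LL(1).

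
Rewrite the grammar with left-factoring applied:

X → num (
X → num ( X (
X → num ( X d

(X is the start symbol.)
Left-factoring transforms A → αβ₁ | αβ₂ into A → αA' and A' → β₁ | β₂
(α is the longest common prefix among the alternatives). Repeat until
no nonterminal has two alternatives with a common prefix.

Round 1: X has alternatives sharing prefix 'num ('. Introduce X': X → num ( X'
  Add: X' → ε
  Add: X' → X (
  Add: X' → X d

Round 2: X' has alternatives sharing prefix 'X'. Introduce X'': X' → X X''
  Add: X'' → (
  Add: X'' → d

No remaining common prefixes — done.

Resulting grammar:
X → num ( X'
X' → ε
X' → X X''
X'' → (
X'' → d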